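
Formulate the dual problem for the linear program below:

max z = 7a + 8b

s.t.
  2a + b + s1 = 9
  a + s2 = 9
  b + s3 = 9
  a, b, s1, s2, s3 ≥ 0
Minimize: z = 9y1 + 9y2 + 9y3

Subject to:
  C1: -2y1 - y2 ≤ -7
  C2: -y1 - y3 ≤ -8
  y1, y2, y3 ≥ 0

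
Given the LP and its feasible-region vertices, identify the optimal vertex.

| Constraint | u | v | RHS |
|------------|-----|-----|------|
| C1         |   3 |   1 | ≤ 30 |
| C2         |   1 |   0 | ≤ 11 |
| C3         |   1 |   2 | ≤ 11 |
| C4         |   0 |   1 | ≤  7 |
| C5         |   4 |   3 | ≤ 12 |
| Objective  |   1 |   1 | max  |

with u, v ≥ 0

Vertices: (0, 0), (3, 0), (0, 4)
Evaluating z = u + v at each vertex:
  (0, 0): z = 0
  (3, 0): z = 3
  (0, 4): z = 4

The largest value is z = 4, attained at (0, 4).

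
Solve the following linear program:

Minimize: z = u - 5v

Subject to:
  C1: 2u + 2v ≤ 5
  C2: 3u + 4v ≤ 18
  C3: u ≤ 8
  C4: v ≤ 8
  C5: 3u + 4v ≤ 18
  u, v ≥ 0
u = 0, v = 2.5, z = -12.5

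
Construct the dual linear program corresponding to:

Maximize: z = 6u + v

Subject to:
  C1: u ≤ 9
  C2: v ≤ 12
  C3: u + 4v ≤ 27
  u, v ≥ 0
Minimize: z = 9y1 + 12y2 + 27y3

Subject to:
  C1: -y1 - y3 ≤ -6
  C2: -y2 - 4y3 ≤ -1
  y1, y2, y3 ≥ 0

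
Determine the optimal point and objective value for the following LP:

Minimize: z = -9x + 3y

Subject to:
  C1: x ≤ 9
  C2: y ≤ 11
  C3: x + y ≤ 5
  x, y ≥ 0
x = 5, y = 0, z = -45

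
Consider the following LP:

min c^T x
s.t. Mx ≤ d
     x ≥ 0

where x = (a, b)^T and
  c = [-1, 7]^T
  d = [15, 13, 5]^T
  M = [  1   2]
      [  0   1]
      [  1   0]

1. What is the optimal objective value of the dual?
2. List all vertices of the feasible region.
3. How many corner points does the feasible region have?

1. -5 (by strong duality, equal to the primal optimum)
2. (0, 0), (5, 0), (5, 5), (0, 7.5)
3. 4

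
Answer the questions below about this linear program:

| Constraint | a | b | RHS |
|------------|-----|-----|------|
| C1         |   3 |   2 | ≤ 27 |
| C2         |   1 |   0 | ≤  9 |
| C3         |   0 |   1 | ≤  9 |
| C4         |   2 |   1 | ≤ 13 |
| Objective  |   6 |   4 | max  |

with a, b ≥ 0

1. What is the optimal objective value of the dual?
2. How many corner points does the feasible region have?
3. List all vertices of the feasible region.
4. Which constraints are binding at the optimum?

1. 48 (by strong duality, equal to the primal optimum)
2. 4
3. (0, 0), (6.5, 0), (2, 9), (0, 9)
4. C3, C4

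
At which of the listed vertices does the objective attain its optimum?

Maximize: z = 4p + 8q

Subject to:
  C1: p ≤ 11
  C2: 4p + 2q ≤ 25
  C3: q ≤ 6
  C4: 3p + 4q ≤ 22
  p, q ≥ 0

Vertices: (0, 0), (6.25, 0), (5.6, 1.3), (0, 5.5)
(0, 5.5) with z = 44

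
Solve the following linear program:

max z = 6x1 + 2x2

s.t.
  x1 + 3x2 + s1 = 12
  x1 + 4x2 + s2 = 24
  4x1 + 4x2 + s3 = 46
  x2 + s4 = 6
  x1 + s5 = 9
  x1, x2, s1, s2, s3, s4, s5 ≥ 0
Each vertex is the intersection of two constraint boundaries that also satisfies all remaining constraints:
  x1 = 0 and x2 = 0 → (0, 0)
  x1 = 9 and x2 = 0 → (9, 0)
  x1 + 3x2 = 12 and x1 = 9 → (9, 1)
  x1 + 3x2 = 12 and x1 = 0 → (0, 4)

Evaluating z = 6x1 + 2x2 at each vertex:
  (0, 0): z = 0
  (9, 0): z = 54
  (9, 1): z = 56
  (0, 4): z = 8

The maximum is at (9, 1) with z = 56.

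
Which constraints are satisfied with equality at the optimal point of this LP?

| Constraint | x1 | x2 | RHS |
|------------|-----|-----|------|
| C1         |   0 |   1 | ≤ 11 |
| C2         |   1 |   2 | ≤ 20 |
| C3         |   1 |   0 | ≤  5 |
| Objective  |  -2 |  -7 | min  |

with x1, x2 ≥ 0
Optimal: x1 = 0, x2 = 10
Slack at optimum:
  C1: slack = 1
  C2: slack = 0 (binding)
  C3: slack = 5
  x1 ≥ 0: x1 = 0 (binding)
  x2 ≥ 0: x2 = 10
Binding constraints: C2, x1 ≥ 0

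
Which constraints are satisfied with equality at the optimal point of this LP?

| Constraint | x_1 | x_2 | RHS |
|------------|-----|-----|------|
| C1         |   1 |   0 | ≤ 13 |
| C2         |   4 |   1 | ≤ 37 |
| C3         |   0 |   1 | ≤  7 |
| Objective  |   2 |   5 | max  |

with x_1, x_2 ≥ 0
Optimal: x_1 = 7.5, x_2 = 7
Binding: C2, C3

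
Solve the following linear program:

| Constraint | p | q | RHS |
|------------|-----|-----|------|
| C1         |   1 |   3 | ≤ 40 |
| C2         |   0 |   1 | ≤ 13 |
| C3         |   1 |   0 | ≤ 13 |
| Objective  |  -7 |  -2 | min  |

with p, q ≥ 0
Each vertex is the intersection of two constraint boundaries that also satisfies all remaining constraints:
  p = 0 and q = 0 → (0, 0)
  p = 13 and q = 0 → (13, 0)
  p + 3q = 40 and p = 13 → (13, 9)
  p + 3q = 40 and q = 13 → (1, 13)
  q = 13 and p = 0 → (0, 13)

Evaluating z = -7p - 2q at each vertex:
  (0, 0): z = 0
  (13, 0): z = -91
  (13, 9): z = -109
  (1, 13): z = -33
  (0, 13): z = -26

The minimum is at (13, 9) with z = -109.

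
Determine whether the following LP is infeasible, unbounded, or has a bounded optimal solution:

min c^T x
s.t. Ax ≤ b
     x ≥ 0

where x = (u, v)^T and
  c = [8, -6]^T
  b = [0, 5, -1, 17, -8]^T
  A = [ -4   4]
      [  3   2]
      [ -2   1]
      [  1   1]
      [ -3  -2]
One constraint requires 3u + 2v ≤ 5, while the constraint -3u - 2v ≤ -8 is equivalent to 3u + 2v ≥ 8. Together they would need 8 ≤ 3u + 2v ≤ 5, which is impossible since 8 > 5. No point satisfies all constraints.

The feasible region is empty; the LP is infeasible.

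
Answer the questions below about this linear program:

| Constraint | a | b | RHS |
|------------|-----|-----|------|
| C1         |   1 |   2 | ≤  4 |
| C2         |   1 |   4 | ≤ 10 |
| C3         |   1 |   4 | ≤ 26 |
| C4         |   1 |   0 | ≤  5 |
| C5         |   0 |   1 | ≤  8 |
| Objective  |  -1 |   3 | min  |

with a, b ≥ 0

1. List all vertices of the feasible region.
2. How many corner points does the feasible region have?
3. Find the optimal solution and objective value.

1. (0, 0), (4, 0), (0, 2)
2. 3
3. a = 4, b = 0, z = -4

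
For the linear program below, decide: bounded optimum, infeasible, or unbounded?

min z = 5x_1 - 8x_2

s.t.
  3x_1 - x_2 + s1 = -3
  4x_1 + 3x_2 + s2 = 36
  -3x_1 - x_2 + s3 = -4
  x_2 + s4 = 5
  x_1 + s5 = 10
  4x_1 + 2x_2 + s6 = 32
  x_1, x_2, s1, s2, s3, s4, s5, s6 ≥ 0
The point (0, 5) satisfies every constraint, so the LP is feasible; the constraints give x_1 ≤ 10 and x_2 ≤ 5, which with x_1, x_2 ≥ 0 keep the feasible region inside a bounded box. A feasible, bounded LP attains a finite optimum at a vertex.

Feasible with finite optimum z* = -40 at (0, 5).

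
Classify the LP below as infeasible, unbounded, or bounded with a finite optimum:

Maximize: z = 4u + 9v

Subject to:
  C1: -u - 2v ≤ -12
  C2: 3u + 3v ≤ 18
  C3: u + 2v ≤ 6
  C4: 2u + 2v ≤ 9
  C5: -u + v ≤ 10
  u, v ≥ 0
C3 requires u + 2v ≤ 6, while C1 (-u - 2v ≤ -12) is equivalent to u + 2v ≥ 12. Together they would need 12 ≤ u + 2v ≤ 6, which is impossible since 12 > 6. No point satisfies all constraints.

Infeasible: no point satisfies all constraints simultaneously.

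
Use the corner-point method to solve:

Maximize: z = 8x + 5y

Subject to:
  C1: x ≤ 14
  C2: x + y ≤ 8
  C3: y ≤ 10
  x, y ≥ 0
Each vertex is the intersection of two constraint boundaries that also satisfies all remaining constraints:
  x = 0 and y = 0 → (0, 0)
  x + y = 8 and y = 0 → (8, 0)
  x + y = 8 and x = 0 → (0, 8)

Evaluating z = 8x + 5y at each vertex:
  (0, 0): z = 0
  (8, 0): z = 64
  (0, 8): z = 40

The maximum is at (8, 0) with z = 64.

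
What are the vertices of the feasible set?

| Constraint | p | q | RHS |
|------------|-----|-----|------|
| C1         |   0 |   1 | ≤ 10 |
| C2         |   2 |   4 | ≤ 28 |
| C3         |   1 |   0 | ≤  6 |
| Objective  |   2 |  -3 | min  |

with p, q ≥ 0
Each vertex is the intersection of two constraint boundaries that also satisfies all remaining constraints:
  p = 0 and q = 0 → (0, 0)
  p = 6 and q = 0 → (6, 0)
  2p + 4q = 28 and p = 6 → (6, 4)
  2p + 4q = 28 and p = 0 → (0, 7)

Vertices: (0, 0), (6, 0), (6, 4), (0, 7)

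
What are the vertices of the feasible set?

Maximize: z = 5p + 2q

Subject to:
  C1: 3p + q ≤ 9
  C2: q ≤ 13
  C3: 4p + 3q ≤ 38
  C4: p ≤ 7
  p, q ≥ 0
Each vertex is the intersection of two constraint boundaries that also satisfies all remaining constraints:
  p = 0 and q = 0 → (0, 0)
  3p + q = 9 and q = 0 → (3, 0)
  3p + q = 9 and p = 0 → (0, 9)

Vertices: (0, 0), (3, 0), (0, 9)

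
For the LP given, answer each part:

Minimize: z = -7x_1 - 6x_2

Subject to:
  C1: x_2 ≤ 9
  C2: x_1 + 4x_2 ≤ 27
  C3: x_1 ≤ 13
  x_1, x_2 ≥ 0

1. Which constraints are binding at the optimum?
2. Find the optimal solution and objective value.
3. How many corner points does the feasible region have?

1. C2, C3
2. x_1 = 13, x_2 = 3.5, z = -112
3. 4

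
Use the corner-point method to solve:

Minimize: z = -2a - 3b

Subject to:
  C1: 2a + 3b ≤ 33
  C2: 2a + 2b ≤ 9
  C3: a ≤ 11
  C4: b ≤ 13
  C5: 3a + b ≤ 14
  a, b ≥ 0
Each vertex is the intersection of two constraint boundaries that also satisfies all remaining constraints:
  a = 0 and b = 0 → (0, 0)
  2a + 2b = 9 and b = 0 → (4.5, 0)
  2a + 2b = 9 and a = 0 → (0, 4.5)

Evaluating z = -2a - 3b at each vertex:
  (0, 0): z = 0
  (4.5, 0): z = -9
  (0, 4.5): z = -13.5

The minimum is at (0, 4.5) with z = -13.5.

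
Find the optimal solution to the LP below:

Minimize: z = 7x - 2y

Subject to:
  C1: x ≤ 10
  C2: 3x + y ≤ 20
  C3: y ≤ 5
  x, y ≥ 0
Each vertex is the intersection of two constraint boundaries that also satisfies all remaining constraints:
  x = 0 and y = 0 → (0, 0)
  3x + y = 20 and y = 0 → (6.667, 0)
  3x + y = 20 and y = 5 → (5, 5)
  y = 5 and x = 0 → (0, 5)

Evaluating z = 7x - 2y at each vertex:
  (0, 0): z = 0
  (6.667, 0): z = 46.67
  (5, 5): z = 25
  (0, 5): z = -10

The minimum is at (0, 5) with z = -10.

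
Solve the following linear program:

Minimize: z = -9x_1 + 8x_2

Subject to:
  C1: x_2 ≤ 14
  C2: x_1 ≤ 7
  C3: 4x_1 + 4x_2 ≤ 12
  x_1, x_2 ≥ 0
Each vertex is the intersection of two constraint boundaries that also satisfies all remaining constraints:
  x_1 = 0 and x_2 = 0 → (0, 0)
  4x_1 + 4x_2 = 12 and x_2 = 0 → (3, 0)
  4x_1 + 4x_2 = 12 and x_1 = 0 → (0, 3)

Evaluating z = -9x_1 + 8x_2 at each vertex:
  (0, 0): z = 0
  (3, 0): z = -27
  (0, 3): z = 24

The minimum is at (3, 0) with z = -27.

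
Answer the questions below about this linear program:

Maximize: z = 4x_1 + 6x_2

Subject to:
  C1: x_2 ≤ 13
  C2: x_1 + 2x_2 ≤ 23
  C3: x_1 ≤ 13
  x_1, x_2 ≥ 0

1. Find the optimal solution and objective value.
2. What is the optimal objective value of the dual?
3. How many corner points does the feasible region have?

1. x_1 = 13, x_2 = 5, z = 82
2. 82 (by strong duality, equal to the primal optimum)
3. 4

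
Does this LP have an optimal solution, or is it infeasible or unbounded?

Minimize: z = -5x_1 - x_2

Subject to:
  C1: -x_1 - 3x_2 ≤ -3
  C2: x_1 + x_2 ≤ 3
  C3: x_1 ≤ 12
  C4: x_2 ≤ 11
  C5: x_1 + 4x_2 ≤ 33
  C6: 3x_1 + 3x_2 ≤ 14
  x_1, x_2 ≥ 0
The point (3, 0) satisfies every constraint, so the LP is feasible; the constraints give x_1 ≤ 12 and x_2 ≤ 11, which with x_1, x_2 ≥ 0 keep the feasible region inside a bounded box. A feasible, bounded LP attains a finite optimum at a vertex.

Bounded optimum: z* = -15 at (3, 0).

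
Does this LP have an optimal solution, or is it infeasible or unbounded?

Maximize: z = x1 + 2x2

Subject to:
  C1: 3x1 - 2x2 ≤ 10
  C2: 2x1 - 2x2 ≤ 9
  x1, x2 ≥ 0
Feasible point: (0, 0) satisfies every constraint, so the LP is feasible.
Direction d = (0, 1): for each constraint row a, a·d ≤ 0 —
  (3)(0) + (-2)(1) = -2 ≤ 0
  (2)(0) + (-2)(1) = -2 ≤ 0
and d ≥ 0, so (0, 0) + t·d stays feasible for every t ≥ 0. Along this ray z = x1 + 2x2 changes by 2 per unit t, so z → +∞.

The LP is unbounded; z can be made arbitrarily large.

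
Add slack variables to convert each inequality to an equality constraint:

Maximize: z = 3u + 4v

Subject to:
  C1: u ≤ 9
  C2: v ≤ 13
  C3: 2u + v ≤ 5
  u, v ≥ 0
max z = 3u + 4v

s.t.
  u + s1 = 9
  v + s2 = 13
  2u + v + s3 = 5
  u, v, s1, s2, s3 ≥ 0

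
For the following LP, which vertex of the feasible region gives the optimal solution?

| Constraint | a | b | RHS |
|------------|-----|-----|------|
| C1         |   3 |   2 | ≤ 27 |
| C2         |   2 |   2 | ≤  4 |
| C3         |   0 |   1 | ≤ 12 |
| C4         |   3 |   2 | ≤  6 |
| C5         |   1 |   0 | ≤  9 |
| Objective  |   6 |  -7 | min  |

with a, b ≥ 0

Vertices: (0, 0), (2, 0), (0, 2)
Evaluating z = 6a - 7b at each vertex:
  (0, 0): z = 0
  (2, 0): z = 12
  (0, 2): z = -14

The smallest value is z = -14, attained at (0, 2).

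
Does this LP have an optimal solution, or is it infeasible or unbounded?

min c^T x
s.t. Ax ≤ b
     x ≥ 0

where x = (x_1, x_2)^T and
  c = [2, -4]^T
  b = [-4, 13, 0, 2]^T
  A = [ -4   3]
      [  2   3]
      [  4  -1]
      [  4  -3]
One constraint requires 4x_1 - 3x_2 ≤ 2, while the constraint -4x_1 + 3x_2 ≤ -4 is equivalent to 4x_1 - 3x_2 ≥ 4. Together they would need 4 ≤ 4x_1 - 3x_2 ≤ 2, which is impossible since 4 > 2. No point satisfies all constraints.

Infeasible — the constraint set is empty.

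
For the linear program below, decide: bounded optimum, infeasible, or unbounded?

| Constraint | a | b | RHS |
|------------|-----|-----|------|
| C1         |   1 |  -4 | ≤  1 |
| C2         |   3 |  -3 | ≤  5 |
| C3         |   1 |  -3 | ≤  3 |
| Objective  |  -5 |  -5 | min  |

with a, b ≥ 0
Feasible point: (0, 0) satisfies every constraint, so the LP is feasible.
Direction d = (0, 1): for each constraint row a, a·d ≤ 0 —
  (1)(0) + (-4)(1) = -4 ≤ 0
  (3)(0) + (-3)(1) = -3 ≤ 0
  (1)(0) + (-3)(1) = -3 ≤ 0
and d ≥ 0, so (0, 0) + t·d stays feasible for every t ≥ 0. Along this ray z = -5a - 5b changes by -5 per unit t, so z → −∞.

Unbounded: there is a feasible ray along which z → −∞.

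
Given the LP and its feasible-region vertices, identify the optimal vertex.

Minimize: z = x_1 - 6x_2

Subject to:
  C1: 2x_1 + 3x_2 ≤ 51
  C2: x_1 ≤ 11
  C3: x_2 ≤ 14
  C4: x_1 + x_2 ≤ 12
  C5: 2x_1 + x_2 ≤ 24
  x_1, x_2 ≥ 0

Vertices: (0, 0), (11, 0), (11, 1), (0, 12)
(0, 12) with z = -72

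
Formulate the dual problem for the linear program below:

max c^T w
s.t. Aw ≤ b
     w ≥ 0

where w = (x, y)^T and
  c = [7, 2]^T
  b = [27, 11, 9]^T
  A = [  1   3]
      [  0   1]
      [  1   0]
Minimize: z = 27y1 + 11y2 + 9y3

Subject to:
  C1: -y1 - y3 ≤ -7
  C2: -3y1 - y2 ≤ -2
  y1, y2, y3 ≥ 0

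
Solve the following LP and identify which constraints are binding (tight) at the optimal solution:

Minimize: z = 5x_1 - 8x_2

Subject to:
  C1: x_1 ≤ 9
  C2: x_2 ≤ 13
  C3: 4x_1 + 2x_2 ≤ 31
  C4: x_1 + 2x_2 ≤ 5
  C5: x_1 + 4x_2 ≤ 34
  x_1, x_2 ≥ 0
Optimal: x_1 = 0, x_2 = 2.5
Slack at optimum:
  C1: slack = 9
  C2: slack = 10.5
  C3: slack = 26
  C4: slack = 0 (binding)
  C5: slack = 24
  x_1 ≥ 0: x_1 = 0 (binding)
  x_2 ≥ 0: x_2 = 2.5
Binding constraints: C4, x_1 ≥ 0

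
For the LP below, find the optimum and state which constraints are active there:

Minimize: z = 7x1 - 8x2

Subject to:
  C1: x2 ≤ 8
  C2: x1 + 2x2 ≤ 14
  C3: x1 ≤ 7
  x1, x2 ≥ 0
Optimal: x1 = 0, x2 = 7
Slack at optimum:
  C1: slack = 1
  C2: slack = 0 (binding)
  C3: slack = 7
  x1 ≥ 0: x1 = 0 (binding)
  x2 ≥ 0: x2 = 7
Binding constraints: C2, x1 ≥ 0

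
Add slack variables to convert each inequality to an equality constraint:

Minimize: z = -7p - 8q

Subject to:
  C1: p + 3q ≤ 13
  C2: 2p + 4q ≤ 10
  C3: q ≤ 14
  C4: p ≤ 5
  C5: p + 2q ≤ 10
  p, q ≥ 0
min z = -7p - 8q

s.t.
  p + 3q + s1 = 13
  2p + 4q + s2 = 10
  q + s3 = 14
  p + s4 = 5
  p + 2q + s5 = 10
  p, q, s1, s2, s3, s4, s5 ≥ 0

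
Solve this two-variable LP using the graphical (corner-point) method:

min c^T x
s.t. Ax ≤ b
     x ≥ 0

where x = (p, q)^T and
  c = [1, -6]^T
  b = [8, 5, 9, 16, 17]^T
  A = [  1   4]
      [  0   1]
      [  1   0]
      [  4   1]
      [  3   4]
Each vertex is the intersection of two constraint boundaries that also satisfies all remaining constraints:
  p = 0 and q = 0 → (0, 0)
  4p + q = 16 and q = 0 → (4, 0)
  p + 4q = 8 and 4p + q = 16 → (3.733, 1.067)
  p + 4q = 8 and p = 0 → (0, 2)

Evaluating z = p - 6q at each vertex:
  (0, 0): z = 0
  (4, 0): z = 4
  (3.733, 1.067): z = -2.667
  (0, 2): z = -12

The minimum is at (0, 2) with z = -12.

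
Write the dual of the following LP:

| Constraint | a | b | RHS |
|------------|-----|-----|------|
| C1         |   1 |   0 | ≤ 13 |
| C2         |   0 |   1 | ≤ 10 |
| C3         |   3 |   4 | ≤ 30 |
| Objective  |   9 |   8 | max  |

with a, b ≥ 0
Minimize: z = 13y1 + 10y2 + 30y3

Subject to:
  C1: -y1 - 3y3 ≤ -9
  C2: -y2 - 4y3 ≤ -8
  y1, y2, y3 ≥ 0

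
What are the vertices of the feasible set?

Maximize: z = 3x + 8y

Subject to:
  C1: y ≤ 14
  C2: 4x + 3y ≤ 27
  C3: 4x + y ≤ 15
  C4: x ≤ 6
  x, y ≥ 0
Each vertex is the intersection of two constraint boundaries that also satisfies all remaining constraints:
  x = 0 and y = 0 → (0, 0)
  4x + y = 15 and y = 0 → (3.75, 0)
  4x + 3y = 27 and 4x + y = 15 → (2.25, 6)
  4x + 3y = 27 and x = 0 → (0, 9)

Vertices: (0, 0), (3.75, 0), (2.25, 6), (0, 9)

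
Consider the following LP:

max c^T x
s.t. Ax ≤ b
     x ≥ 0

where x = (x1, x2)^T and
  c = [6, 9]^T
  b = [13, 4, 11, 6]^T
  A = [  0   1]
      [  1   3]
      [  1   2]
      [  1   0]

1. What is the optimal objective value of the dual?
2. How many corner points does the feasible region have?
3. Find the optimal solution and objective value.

1. 24 (by strong duality, equal to the primal optimum)
2. 3
3. x1 = 4, x2 = 0, z = 24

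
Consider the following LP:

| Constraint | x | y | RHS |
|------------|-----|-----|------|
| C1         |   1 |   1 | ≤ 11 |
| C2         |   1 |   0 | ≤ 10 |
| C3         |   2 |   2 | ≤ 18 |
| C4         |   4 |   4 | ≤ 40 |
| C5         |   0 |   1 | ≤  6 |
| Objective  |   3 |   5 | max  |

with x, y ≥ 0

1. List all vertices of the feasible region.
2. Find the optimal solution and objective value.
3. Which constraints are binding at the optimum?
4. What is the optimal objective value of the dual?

1. (0, 0), (9, 0), (3, 6), (0, 6)
2. x = 3, y = 6, z = 39
3. C3, C5
4. 39 (by strong duality, equal to the primal optimum)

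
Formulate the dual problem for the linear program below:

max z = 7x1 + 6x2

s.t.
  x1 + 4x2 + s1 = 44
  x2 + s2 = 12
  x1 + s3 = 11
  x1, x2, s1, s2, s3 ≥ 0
Minimize: z = 44y1 + 12y2 + 11y3

Subject to:
  C1: -y1 - y3 ≤ -7
  C2: -4y1 - y2 ≤ -6
  y1, y2, y3 ≥ 0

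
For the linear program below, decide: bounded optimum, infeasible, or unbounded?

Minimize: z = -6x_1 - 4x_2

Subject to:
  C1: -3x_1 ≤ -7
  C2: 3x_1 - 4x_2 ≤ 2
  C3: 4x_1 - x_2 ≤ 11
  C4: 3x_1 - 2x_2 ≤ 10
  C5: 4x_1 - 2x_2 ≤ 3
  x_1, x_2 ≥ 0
Feasible point: (3, 5) satisfies every constraint, so the LP is feasible.
Direction d = (0, 1): for each constraint row a, a·d ≤ 0 —
  (-3)(0) + (0)(1) = 0 ≤ 0
  (3)(0) + (-4)(1) = -4 ≤ 0
  (4)(0) + (-1)(1) = -1 ≤ 0
  (3)(0) + (-2)(1) = -2 ≤ 0
  (4)(0) + (-2)(1) = -2 ≤ 0
and d ≥ 0, so (3, 5) + t·d stays feasible for every t ≥ 0. Along this ray z = -6x_1 - 4x_2 changes by -4 per unit t, so z → −∞.

Unbounded — the objective can decrease without bound over the feasible region.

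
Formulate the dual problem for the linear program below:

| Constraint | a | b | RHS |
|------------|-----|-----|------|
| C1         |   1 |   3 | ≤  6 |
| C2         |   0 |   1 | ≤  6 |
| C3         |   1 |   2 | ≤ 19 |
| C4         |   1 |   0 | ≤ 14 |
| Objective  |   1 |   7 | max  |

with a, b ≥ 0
Minimize: z = 6y1 + 6y2 + 19y3 + 14y4

Subject to:
  C1: -y1 - y3 - y4 ≤ -1
  C2: -3y1 - y2 - 2y3 ≤ -7
  y1, y2, y3, y4 ≥ 0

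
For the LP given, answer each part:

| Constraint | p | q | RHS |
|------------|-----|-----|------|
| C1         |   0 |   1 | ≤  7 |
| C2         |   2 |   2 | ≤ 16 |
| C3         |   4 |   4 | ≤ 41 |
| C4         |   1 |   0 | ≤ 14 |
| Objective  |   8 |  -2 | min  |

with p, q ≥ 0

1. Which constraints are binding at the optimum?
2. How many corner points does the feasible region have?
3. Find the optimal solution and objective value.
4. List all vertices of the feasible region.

1. C1, p ≥ 0
2. 4
3. p = 0, q = 7, z = -14
4. (0, 0), (8, 0), (1, 7), (0, 7)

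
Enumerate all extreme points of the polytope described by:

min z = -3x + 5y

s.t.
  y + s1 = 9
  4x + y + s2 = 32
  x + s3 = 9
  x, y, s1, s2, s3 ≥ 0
Each vertex is the intersection of two constraint boundaries that also satisfies all remaining constraints:
  x = 0 and y = 0 → (0, 0)
  4x + y = 32 and y = 0 → (8, 0)
  y = 9 and 4x + y = 32 → (5.75, 9)
  y = 9 and x = 0 → (0, 9)

Vertices: (0, 0), (8, 0), (5.75, 9), (0, 9)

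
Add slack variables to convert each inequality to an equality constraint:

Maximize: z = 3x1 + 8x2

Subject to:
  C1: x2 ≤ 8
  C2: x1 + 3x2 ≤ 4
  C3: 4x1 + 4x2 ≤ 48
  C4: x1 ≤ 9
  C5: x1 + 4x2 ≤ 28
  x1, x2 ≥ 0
max z = 3x1 + 8x2

s.t.
  x2 + s1 = 8
  x1 + 3x2 + s2 = 4
  4x1 + 4x2 + s3 = 48
  x1 + s4 = 9
  x1 + 4x2 + s5 = 28
  x1, x2, s1, s2, s3, s4, s5 ≥ 0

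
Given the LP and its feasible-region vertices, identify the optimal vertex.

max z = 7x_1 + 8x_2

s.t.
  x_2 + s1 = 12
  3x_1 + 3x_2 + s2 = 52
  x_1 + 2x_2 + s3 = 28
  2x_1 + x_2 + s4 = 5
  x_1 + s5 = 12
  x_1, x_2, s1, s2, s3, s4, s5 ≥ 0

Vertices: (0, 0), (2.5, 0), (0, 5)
(0, 5) with z = 40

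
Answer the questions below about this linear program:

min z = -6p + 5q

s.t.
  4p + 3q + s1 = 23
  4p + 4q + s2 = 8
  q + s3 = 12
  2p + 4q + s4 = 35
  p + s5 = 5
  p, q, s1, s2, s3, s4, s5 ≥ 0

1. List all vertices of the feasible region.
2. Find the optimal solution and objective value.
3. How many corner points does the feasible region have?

1. (0, 0), (2, 0), (0, 2)
2. p = 2, q = 0, z = -12
3. 3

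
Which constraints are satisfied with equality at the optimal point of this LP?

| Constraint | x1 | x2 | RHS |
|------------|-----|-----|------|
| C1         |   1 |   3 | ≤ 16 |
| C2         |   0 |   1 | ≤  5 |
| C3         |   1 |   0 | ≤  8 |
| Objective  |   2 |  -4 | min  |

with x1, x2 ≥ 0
Optimal: x1 = 0, x2 = 5
Binding: C2, x1 ≥ 0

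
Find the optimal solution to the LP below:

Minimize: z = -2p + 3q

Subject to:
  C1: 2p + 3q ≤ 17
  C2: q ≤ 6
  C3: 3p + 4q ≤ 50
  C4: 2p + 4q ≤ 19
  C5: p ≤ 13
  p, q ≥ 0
Each vertex is the intersection of two constraint boundaries that also satisfies all remaining constraints:
  p = 0 and q = 0 → (0, 0)
  2p + 3q = 17 and q = 0 → (8.5, 0)
  2p + 3q = 17 and 2p + 4q = 19 → (5.5, 2)
  2p + 4q = 19 and p = 0 → (0, 4.75)

Evaluating z = -2p + 3q at each vertex:
  (0, 0): z = 0
  (8.5, 0): z = -17
  (5.5, 2): z = -5
  (0, 4.75): z = 14.25

The minimum is at (8.5, 0) with z = -17.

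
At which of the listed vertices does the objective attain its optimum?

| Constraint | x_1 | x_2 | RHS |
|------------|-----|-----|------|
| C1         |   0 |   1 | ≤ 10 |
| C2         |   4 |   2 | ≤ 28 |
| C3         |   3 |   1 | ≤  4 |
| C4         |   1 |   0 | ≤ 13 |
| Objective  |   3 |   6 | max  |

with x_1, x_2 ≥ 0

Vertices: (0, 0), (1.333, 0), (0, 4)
Evaluating z = 3x_1 + 6x_2 at each vertex:
  (0, 0): z = 0
  (1.333, 0): z = 4
  (0, 4): z = 24

The largest value is z = 24, attained at (0, 4).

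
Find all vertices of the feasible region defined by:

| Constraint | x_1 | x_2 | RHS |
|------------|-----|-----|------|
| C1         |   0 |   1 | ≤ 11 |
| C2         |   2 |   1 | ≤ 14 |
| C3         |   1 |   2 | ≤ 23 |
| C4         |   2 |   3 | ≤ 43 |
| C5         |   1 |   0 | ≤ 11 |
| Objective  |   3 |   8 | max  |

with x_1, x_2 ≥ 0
Each vertex is the intersection of two constraint boundaries that also satisfies all remaining constraints:
  x_1 = 0 and x_2 = 0 → (0, 0)
  2x_1 + x_2 = 14 and x_2 = 0 → (7, 0)
  2x_1 + x_2 = 14 and x_1 + 2x_2 = 23 → (1.667, 10.67)
  x_2 = 11 and x_1 + 2x_2 = 23 → (1, 11)
  x_2 = 11 and x_1 = 0 → (0, 11)

Vertices: (0, 0), (7, 0), (1.667, 10.67), (1, 11), (0, 11)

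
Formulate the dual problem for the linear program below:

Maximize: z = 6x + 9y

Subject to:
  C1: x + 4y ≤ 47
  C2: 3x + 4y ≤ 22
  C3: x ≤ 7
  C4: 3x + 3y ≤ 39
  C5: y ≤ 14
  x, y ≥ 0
Minimize: z = 47y1 + 22y2 + 7y3 + 39y4 + 14y5

Subject to:
  C1: -y1 - 3y2 - y3 - 3y4 ≤ -6
  C2: -4y1 - 4y2 - 3y4 - y5 ≤ -9
  y1, y2, y3, y4, y5 ≥ 0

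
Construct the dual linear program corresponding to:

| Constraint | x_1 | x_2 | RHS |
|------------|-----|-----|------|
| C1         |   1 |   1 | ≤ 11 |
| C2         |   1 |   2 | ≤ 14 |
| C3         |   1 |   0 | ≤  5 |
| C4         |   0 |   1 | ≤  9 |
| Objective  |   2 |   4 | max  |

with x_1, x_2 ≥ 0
Minimize: z = 11y1 + 14y2 + 5y3 + 9y4

Subject to:
  C1: -y1 - y2 - y3 ≤ -2
  C2: -y1 - 2y2 - y4 ≤ -4
  y1, y2, y3, y4 ≥ 0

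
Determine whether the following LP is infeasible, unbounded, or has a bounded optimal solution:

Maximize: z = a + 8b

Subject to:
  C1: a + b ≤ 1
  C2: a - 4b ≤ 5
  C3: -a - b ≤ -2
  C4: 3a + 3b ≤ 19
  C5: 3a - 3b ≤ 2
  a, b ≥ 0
C1 requires a + b ≤ 1, while C3 (-a - b ≤ -2) is equivalent to a + b ≥ 2. Together they would need 2 ≤ a + b ≤ 1, which is impossible since 2 > 1. No point satisfies all constraints.

Infeasible: no point satisfies all constraints simultaneously.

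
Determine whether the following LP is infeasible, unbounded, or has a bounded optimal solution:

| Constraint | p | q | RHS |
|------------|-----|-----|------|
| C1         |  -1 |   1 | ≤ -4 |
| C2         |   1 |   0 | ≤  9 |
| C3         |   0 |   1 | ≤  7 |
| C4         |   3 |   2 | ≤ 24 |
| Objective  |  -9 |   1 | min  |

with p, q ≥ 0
The point (8, 0) satisfies every constraint, so the LP is feasible; the constraints give p ≤ 9 and q ≤ 7, which with p, q ≥ 0 keep the feasible region inside a bounded box. A feasible, bounded LP attains a finite optimum at a vertex.

Evaluating z = -9p + q at each vertex:
  (4, 0): z = -36
  (8, 0): z = -72
  (6.4, 2.4): z = -55.2

Bounded optimum: z* = -72 at (8, 0).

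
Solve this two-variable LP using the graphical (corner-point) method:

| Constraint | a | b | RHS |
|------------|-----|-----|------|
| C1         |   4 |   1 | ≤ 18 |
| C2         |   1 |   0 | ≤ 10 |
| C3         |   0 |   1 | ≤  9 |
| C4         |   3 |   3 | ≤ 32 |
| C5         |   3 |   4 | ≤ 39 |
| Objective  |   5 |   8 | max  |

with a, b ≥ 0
Each vertex is the intersection of two constraint boundaries that also satisfies all remaining constraints:
  a = 0 and b = 0 → (0, 0)
  4a + b = 18 and b = 0 → (4.5, 0)
  4a + b = 18 and 3a + 4b = 39 → (2.538, 7.846)
  b = 9 and 3a + 4b = 39 → (1, 9)
  b = 9 and a = 0 → (0, 9)

Evaluating z = 5a + 8b at each vertex:
  (0, 0): z = 0
  (4.5, 0): z = 22.5
  (2.538, 7.846): z = 75.46
  (1, 9): z = 77
  (0, 9): z = 72

The maximum is at (1, 9) with z = 77.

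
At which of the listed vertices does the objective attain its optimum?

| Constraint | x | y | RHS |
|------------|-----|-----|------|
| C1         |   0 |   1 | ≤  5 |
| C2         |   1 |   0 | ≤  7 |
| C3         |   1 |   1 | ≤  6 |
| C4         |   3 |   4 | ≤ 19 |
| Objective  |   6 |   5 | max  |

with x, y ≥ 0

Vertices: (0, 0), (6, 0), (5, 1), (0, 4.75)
Evaluating z = 6x + 5y at each vertex:
  (0, 0): z = 0
  (6, 0): z = 36
  (5, 1): z = 35
  (0, 4.75): z = 23.75

The largest value is z = 36, attained at (6, 0).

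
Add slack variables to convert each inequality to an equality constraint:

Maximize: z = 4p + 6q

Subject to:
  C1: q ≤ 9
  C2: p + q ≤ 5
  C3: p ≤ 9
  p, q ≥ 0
max z = 4p + 6q

s.t.
  q + s1 = 9
  p + q + s2 = 5
  p + s3 = 9
  p, q, s1, s2, s3 ≥ 0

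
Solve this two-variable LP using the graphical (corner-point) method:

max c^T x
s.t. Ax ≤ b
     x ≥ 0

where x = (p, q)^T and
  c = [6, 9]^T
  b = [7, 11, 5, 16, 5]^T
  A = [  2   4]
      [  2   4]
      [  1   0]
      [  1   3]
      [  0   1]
Each vertex is the intersection of two constraint boundaries that also satisfies all remaining constraints:
  p = 0 and q = 0 → (0, 0)
  2p + 4q = 7 and q = 0 → (3.5, 0)
  2p + 4q = 7 and p = 0 → (0, 1.75)

Evaluating z = 6p + 9q at each vertex:
  (0, 0): z = 0
  (3.5, 0): z = 21
  (0, 1.75): z = 15.75

The maximum is at (3.5, 0) with z = 21.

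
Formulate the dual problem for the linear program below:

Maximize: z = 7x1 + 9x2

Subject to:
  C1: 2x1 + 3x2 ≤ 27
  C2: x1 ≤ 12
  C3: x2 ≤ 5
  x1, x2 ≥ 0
Minimize: z = 27y1 + 12y2 + 5y3

Subject to:
  C1: -2y1 - y2 ≤ -7
  C2: -3y1 - y3 ≤ -9
  y1, y2, y3 ≥ 0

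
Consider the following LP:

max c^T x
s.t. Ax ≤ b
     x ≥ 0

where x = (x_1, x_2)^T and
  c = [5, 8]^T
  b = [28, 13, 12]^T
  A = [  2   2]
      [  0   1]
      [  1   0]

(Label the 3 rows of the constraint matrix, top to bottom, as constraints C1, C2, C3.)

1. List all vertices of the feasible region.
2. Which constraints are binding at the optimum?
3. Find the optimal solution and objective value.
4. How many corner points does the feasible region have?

1. (0, 0), (12, 0), (12, 2), (1, 13), (0, 13)
2. C1, C2
3. x_1 = 1, x_2 = 13, z = 109
4. 5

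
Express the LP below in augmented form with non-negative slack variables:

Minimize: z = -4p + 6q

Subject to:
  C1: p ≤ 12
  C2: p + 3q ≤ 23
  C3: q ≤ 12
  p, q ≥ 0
min z = -4p + 6q

s.t.
  p + s1 = 12
  p + 3q + s2 = 23
  q + s3 = 12
  p, q, s1, s2, s3 ≥ 0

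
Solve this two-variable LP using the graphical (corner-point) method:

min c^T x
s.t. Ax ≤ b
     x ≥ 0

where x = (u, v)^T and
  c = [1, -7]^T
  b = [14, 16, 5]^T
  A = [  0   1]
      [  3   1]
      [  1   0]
Each vertex is the intersection of two constraint boundaries that also satisfies all remaining constraints:
  u = 0 and v = 0 → (0, 0)
  u = 5 and v = 0 → (5, 0)
  3u + v = 16 and u = 5 → (5, 1)
  v = 14 and 3u + v = 16 → (0.6667, 14)
  v = 14 and u = 0 → (0, 14)

Evaluating z = u - 7v at each vertex:
  (0, 0): z = 0
  (5, 0): z = 5
  (5, 1): z = -2
  (0.6667, 14): z = -97.33
  (0, 14): z = -98

The minimum is at (0, 14) with z = -98.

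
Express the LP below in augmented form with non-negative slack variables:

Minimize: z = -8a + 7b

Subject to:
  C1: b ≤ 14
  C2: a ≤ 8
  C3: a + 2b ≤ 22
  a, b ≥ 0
min z = -8a + 7b

s.t.
  b + s1 = 14
  a + s2 = 8
  a + 2b + s3 = 22
  a, b, s1, s2, s3 ≥ 0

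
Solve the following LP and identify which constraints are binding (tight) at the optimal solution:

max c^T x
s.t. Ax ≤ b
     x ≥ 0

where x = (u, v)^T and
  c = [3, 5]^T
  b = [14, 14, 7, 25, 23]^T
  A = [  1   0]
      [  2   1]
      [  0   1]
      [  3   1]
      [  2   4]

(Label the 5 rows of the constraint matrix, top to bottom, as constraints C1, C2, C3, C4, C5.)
Optimal: u = 5.5, v = 3
Binding: C2, C5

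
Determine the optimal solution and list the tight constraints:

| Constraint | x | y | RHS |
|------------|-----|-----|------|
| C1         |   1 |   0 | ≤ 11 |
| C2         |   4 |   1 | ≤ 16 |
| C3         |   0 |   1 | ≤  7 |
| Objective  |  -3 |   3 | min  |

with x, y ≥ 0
Optimal: x = 4, y = 0
Binding: C2, y ≥ 0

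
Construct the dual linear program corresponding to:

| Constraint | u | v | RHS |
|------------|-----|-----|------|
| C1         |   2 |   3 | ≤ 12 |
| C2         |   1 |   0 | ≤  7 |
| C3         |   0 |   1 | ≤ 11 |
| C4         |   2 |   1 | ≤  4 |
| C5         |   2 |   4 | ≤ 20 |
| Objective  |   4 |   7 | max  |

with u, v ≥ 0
Minimize: z = 12y1 + 7y2 + 11y3 + 4y4 + 20y5

Subject to:
  C1: -2y1 - y2 - 2y4 - 2y5 ≤ -4
  C2: -3y1 - y3 - y4 - 4y5 ≤ -7
  y1, y2, y3, y4, y5 ≥ 0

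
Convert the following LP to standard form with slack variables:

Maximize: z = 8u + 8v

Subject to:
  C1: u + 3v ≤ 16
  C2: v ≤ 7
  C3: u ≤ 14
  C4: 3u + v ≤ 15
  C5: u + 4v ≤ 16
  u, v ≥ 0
max z = 8u + 8v

s.t.
  u + 3v + s1 = 16
  v + s2 = 7
  u + s3 = 14
  3u + v + s4 = 15
  u + 4v + s5 = 16
  u, v, s1, s2, s3, s4, s5 ≥ 0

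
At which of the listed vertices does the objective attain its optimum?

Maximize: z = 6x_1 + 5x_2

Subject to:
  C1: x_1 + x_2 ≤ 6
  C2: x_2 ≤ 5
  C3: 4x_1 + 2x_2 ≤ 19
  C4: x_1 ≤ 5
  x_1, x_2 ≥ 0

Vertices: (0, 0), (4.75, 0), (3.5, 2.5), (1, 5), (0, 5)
Evaluating z = 6x_1 + 5x_2 at each vertex:
  (0, 0): z = 0
  (4.75, 0): z = 28.5
  (3.5, 2.5): z = 33.5
  (1, 5): z = 31
  (0, 5): z = 25

The largest value is z = 33.5, attained at (3.5, 2.5).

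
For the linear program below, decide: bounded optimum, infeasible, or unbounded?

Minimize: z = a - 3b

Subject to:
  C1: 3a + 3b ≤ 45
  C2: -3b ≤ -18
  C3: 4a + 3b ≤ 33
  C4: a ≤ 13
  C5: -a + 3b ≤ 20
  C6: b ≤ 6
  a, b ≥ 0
The point (0, 6) satisfies every constraint, so the LP is feasible; the constraints give a ≤ 13 and b ≤ 6, which with a, b ≥ 0 keep the feasible region inside a bounded box. A feasible, bounded LP attains a finite optimum at a vertex.

Feasible with finite optimum z* = -18 at (0, 6).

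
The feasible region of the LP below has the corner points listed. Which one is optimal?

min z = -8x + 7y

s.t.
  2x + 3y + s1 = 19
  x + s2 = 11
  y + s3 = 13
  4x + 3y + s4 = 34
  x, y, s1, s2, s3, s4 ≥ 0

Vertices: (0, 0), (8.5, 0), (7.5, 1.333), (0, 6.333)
Evaluating z = -8x + 7y at each vertex:
  (0, 0): z = 0
  (8.5, 0): z = -68
  (7.5, 1.333): z = -50.67
  (0, 6.333): z = 44.33

The smallest value is z = -68, attained at (8.5, 0).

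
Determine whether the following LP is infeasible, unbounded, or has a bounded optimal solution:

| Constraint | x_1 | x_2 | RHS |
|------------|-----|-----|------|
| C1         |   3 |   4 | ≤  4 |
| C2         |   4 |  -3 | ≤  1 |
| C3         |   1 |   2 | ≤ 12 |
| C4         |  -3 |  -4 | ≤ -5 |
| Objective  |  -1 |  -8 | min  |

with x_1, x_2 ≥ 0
C1 requires 3x_1 + 4x_2 ≤ 4, while C4 (-3x_1 - 4x_2 ≤ -5) is equivalent to 3x_1 + 4x_2 ≥ 5. Together they would need 5 ≤ 3x_1 + 4x_2 ≤ 4, which is impossible since 5 > 4. No point satisfies all constraints.

Infeasible: no point satisfies all constraints simultaneously.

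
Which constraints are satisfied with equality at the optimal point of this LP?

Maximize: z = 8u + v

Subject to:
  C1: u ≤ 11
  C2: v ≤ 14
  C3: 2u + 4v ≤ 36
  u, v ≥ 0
Optimal: u = 11, v = 3.5
Slack at optimum:
  C1: slack = 0 (binding)
  C2: slack = 10.5
  C3: slack = 0 (binding)
  u ≥ 0: u = 11
  v ≥ 0: v = 3.5
Binding constraints: C1, C3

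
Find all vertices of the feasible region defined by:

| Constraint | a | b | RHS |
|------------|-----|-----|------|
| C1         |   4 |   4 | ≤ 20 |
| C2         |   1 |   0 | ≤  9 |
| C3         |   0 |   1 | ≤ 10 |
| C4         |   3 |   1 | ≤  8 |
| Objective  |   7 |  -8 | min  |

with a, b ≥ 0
Each vertex is the intersection of two constraint boundaries that also satisfies all remaining constraints:
  a = 0 and b = 0 → (0, 0)
  3a + b = 8 and b = 0 → (2.667, 0)
  4a + 4b = 20 and 3a + b = 8 → (1.5, 3.5)
  4a + 4b = 20 and a = 0 → (0, 5)

Vertices: (0, 0), (2.667, 0), (1.5, 3.5), (0, 5)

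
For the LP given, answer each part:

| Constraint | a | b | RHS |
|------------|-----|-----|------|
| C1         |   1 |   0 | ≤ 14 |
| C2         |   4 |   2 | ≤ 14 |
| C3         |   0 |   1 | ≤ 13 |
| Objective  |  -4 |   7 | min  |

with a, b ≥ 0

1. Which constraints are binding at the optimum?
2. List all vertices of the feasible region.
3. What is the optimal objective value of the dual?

1. C2, b ≥ 0
2. (0, 0), (3.5, 0), (0, 7)
3. -14 (by strong duality, equal to the primal optimum)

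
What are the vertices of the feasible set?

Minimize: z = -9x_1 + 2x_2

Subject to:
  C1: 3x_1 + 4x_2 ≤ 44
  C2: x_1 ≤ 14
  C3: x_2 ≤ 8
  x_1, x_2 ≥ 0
Each vertex is the intersection of two constraint boundaries that also satisfies all remaining constraints:
  x_1 = 0 and x_2 = 0 → (0, 0)
  x_1 = 14 and x_2 = 0 → (14, 0)
  3x_1 + 4x_2 = 44 and x_1 = 14 → (14, 0.5)
  3x_1 + 4x_2 = 44 and x_2 = 8 → (4, 8)
  x_2 = 8 and x_1 = 0 → (0, 8)

Vertices: (0, 0), (14, 0), (14, 0.5), (4, 8), (0, 8)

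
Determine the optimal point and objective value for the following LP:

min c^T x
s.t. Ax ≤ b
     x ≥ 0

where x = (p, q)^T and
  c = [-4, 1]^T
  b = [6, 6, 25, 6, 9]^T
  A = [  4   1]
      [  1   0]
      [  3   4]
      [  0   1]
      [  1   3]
p = 1.5, q = 0, z = -6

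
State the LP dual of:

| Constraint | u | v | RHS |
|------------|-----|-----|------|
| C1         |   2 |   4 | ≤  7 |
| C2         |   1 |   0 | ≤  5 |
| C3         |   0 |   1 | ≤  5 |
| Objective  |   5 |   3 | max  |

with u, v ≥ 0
Minimize: z = 7y1 + 5y2 + 5y3

Subject to:
  C1: -2y1 - y2 ≤ -5
  C2: -4y1 - y3 ≤ -3
  y1, y2, y3 ≥ 0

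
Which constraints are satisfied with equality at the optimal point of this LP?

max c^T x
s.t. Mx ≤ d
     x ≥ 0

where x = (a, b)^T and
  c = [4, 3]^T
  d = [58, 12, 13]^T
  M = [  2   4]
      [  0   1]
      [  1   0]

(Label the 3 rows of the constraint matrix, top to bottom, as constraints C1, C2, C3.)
Optimal: a = 13, b = 8
Slack at optimum:
  C1: slack = 0 (binding)
  C2: slack = 4
  C3: slack = 0 (binding)
  a ≥ 0: a = 13
  b ≥ 0: b = 8
Binding constraints: C1, C3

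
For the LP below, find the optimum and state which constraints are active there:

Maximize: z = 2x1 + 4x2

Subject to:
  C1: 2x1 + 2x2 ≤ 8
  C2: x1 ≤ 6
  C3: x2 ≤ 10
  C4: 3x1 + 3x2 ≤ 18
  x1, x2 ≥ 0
Optimal: x1 = 0, x2 = 4
Slack at optimum:
  C1: slack = 0 (binding)
  C2: slack = 6
  C3: slack = 6
  C4: slack = 6
  x1 ≥ 0: x1 = 0 (binding)
  x2 ≥ 0: x2 = 4
Binding constraints: C1, x1 ≥ 0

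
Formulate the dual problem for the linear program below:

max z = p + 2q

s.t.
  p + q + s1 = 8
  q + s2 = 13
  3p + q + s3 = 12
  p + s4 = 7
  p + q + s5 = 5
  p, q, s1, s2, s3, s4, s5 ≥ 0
Minimize: z = 8y1 + 13y2 + 12y3 + 7y4 + 5y5

Subject to:
  C1: -y1 - 3y3 - y4 - y5 ≤ -1
  C2: -y1 - y2 - y3 - y5 ≤ -2
  y1, y2, y3, y4, y5 ≥ 0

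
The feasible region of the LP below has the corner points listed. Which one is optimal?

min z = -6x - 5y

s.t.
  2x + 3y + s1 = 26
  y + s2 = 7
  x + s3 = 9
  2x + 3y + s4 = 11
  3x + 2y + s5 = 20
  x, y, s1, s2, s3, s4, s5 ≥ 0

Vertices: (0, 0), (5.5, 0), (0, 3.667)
Evaluating z = -6x - 5y at each vertex:
  (0, 0): z = 0
  (5.5, 0): z = -33
  (0, 3.667): z = -18.33

The smallest value is z = -33, attained at (5.5, 0).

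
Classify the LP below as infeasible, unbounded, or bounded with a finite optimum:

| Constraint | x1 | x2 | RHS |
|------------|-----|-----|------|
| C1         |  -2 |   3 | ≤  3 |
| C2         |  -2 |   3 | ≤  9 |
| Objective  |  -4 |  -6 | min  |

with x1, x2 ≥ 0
Feasible point: (0, 0) satisfies every constraint, so the LP is feasible.
Direction d = (1, 0): for each constraint row a, a·d ≤ 0 —
  (-2)(1) + (3)(0) = -2 ≤ 0
  (-2)(1) + (3)(0) = -2 ≤ 0
and d ≥ 0, so (0, 0) + t·d stays feasible for every t ≥ 0. Along this ray z = -4x1 - 6x2 changes by -4 per unit t, so z → −∞.

Unbounded — the objective can decrease without bound over the feasible region.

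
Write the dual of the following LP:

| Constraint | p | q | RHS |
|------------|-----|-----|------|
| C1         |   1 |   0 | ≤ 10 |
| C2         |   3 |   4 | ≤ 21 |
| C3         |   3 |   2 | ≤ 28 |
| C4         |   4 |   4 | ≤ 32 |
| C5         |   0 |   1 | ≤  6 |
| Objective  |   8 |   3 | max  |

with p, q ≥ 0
Minimize: z = 10y1 + 21y2 + 28y3 + 32y4 + 6y5

Subject to:
  C1: -y1 - 3y2 - 3y3 - 4y4 ≤ -8
  C2: -4y2 - 2y3 - 4y4 - y5 ≤ -3
  y1, y2, y3, y4, y5 ≥ 0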